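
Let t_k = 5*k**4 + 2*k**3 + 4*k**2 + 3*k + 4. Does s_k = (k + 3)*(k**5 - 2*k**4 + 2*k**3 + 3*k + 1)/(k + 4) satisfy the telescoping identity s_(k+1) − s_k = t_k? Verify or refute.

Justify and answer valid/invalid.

s_(k+1) = (k + 4)*(3*k + (k + 1)**5 - 2*(k + 1)**4 + 2*(k + 1)**3 + 4)/(k + 5)
s_(k+1) − s_k = (5*k**6 + 43*k**5 + 98*k**4 + 69*k**3 + 92*k**2 + 83*k + 65)/(k**2 + 9*k + 20)
(s_(k+1) − s_k) − t_k = (-4*k**5 - 24*k**4 - 10*k**3 - 19*k**2 - 13*k - 15)/(k**2 + 9*k + 20)

Invalid: residual (-4*k**5 - 24*k**4 - 10*k**3 - 19*k**2 - 13*k - 15)/(k**2 + 9*k + 20) ≠ 0.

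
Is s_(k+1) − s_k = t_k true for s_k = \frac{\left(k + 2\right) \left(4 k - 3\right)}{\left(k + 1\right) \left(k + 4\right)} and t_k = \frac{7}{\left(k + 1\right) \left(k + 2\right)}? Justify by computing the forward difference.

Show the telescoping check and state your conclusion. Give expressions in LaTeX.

Invalid: residual \frac{4 \left(2 k^{2} - k - 17\right)}{k^{4} + 12 k^{3} + 49 k^{2} + 78 k + 40} ≠ 0.

s_(k+1) = (k + 3)*(4*k + 1)/((k + 2)*(k + 5))
s_(k+1) − s_k = (15*k**2 + 59*k + 72)/(k**4 + 12*k**3 + 49*k**2 + 78*k + 40)
(s_(k+1) − s_k) − t_k = 4*(2*k**2 - k - 17)/(k**4 + 12*k**3 + 49*k**2 + 78*k + 40)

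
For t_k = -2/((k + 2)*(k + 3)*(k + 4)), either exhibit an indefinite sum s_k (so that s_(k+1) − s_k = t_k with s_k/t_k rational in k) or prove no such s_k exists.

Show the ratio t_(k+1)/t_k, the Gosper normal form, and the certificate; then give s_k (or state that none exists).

t_(k+1)/t_k = (k + 2)/(k + 5).
Normal form (A,B,C) = (k + 2, k + 5, 1).
Set up (k + 2)·f(k+1) − (k + 4)·f(k) − (1) = 0.
From deg A=1, deg B=1, deg C=0: d=2.
Match coefficients ⇒ f(k) = k*(k + 5)/12.
Then R = B(k−1)f/C = k*(k + 4)*(k + 5)/12, so s_k = R(k)·t_k = k*(-k - 5)/(6*(k + 2)*(k + 3)).
Check: Δs_k = -2/(k**3 + 9*k**2 + 26*k + 24). ✓

s_k = k*(-k - 5)/(6*(k + 2)*(k + 3))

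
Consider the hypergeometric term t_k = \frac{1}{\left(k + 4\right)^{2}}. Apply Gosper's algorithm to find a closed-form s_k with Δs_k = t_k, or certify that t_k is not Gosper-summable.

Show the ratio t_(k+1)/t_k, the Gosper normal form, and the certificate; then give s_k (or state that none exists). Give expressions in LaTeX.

t_(k+1)/t_k = (k + 4)**2/(k + 5)**2.
Normal form (A,B,C) = (k**2 + 8*k + 16, k**2 + 10*k + 25, 1).
f must satisfy (k**2 + 8*k + 16)·f(k+1) − (k**2 + 8*k + 16)·f(k) = 1.
Degrees (2,2,0) ⇒ d ≤ 0.
f = c0 ⇒ A·f(k+1) − B(k−1)·f(k) − C = -1. The system {-1 = 0} is inconsistent; no antidifference.

none — t_k is not Gosper-summable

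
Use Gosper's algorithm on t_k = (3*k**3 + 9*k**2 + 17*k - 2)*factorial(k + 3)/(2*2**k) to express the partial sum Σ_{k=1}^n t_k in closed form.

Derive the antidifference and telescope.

S(n) = (24*2**n + 3*n**6*factorial(n) + 33*n**5*factorial(n) + 134*n**4*factorial(n) + 245*n**3*factorial(n) + 187*n**2*factorial(n) + 22*n*factorial(n) - 24*factorial(n))/(2*2**n)

t_(k+1)/t_k = (3*k**4 + 30*k**3 + 116*k**2 + 203*k + 108)/(2*(3*k**3 + 9*k**2 + 17*k - 2)).
Take A(k)=k/2 + 2, B(k)=1, C(k)=k**3 + 3*k**2 + 17*k/3 - 2/3.
Solve (k/2 + 2)·f(k+1) − (1)·f(k) = k**3 + 3*k**2 + 17*k/3 - 2/3.
deg f ≤ 2 (via 1,0,3).
Match coefficients ⇒ f(k) = 2*(3*k**2 - 3*k - 1)/3.
R(k) = B(k−1)·f(k)/C(k) = 2*(3*k**2 - 3*k - 1)/(3*k**3 + 9*k**2 + 17*k - 2); s_k = R·t_k = (3*k**2 - 3*k - 1)*factorial(k + 3)/2**k.
Δs = (3*k**3 + 9*k**2 + 17*k - 2)*factorial(k + 3)/(2*2**k), as required.
Telescope: S(n) = s_(n+1) − s_(1) = 2**(-n - 1)*(3*n**2 + 3*n - 1)*factorial(n + 4) − (-12) = (24*2**n + 3*n**6*factorial(n) + 33*n**5*factorial(n) + 134*n**4*factorial(n) + 245*n**3*factorial(n) + 187*n**2*factorial(n) + 22*n*factorial(n) - 24*factorial(n))/(2*2**n).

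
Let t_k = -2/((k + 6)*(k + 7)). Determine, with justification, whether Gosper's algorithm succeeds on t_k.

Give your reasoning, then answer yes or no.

Yes. s_k = -k/(3*k + 18).

Compute t_(k+1)/t_k: get (k + 6)/(k + 8).
A = k + 6, B = k + 8, C = 1.
Key eq: (k + 6)·f(k+1) = (k + 7)·f(k) + (1).
d = 1 from the (1,1,0) case.
Solve for f: f(k) = k/6 (degree 1 ≤ 1).
Certificate R = B(k−1)f/C = k*(k + 7)/6 gives s_k = -k/(3*k + 18).
Check: Δs_k = -2/(k**2 + 13*k + 42). ✓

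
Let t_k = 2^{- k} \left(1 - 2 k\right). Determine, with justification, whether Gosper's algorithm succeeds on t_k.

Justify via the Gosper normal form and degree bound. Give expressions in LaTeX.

Yes. s_k = 2 \cdot 2^{- k} \left(2 k + 1\right).

Compute t_(k+1)/t_k: get (2*k + 1)/(2*(2*k - 1)).
Normal form (A,B,C) = (1/2, 1, k - 1/2).
Key eq: (1/2)·f(k+1) = (1)·f(k) + (k - 1/2).
d = 1 from the (0,0,1) case.
Solve for f: f(k) = -2*k - 1 (degree 1 ≤ 1).
Then R = B(k−1)f/C = -2*(2*k + 1)/(2*k - 1), so s_k = R(k)·t_k = 2*(2*k + 1)/2**k.
Check: Δs_k = (1 - 2*k)/2**k. ✓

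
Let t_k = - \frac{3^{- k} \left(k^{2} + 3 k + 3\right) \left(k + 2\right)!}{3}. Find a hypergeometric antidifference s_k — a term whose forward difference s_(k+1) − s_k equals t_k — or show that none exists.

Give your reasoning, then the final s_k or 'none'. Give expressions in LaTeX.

Compute t_(k+1)/t_k: get (k + 3)*(3*k + (k + 1)**2 + 6)/(3*(k**2 + 3*k + 3)).
Take A(k)=k/3 + 1, B(k)=1, C(k)=k**2 + 3*k + 3.
f must satisfy (k/3 + 1)·f(k+1) − (1)·f(k) = k**2 + 3*k + 3.
Bound: deg f ≤ 1.
A polynomial solution: f(k) = 3*(k + 2).
R(k) = B(k−1)·f(k)/C(k) = 3*(k + 2)/(k**2 + 3*k + 3); s_k = R·t_k = -(k + 2)*factorial(k + 2)/3**k.
Check: Δs_k = -(k**2 + 3*k + 3)*factorial(k + 2)/(3*3**k). ✓

s_k = - 3^{- k} \left(k + 2\right) \left(k + 2\right)!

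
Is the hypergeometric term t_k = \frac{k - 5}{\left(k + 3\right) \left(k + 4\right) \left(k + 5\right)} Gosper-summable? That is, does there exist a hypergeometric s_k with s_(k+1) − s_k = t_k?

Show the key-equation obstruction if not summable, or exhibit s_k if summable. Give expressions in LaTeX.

Yes. s_k = \frac{k \left(- k - 19\right)}{12 \left(k + 3\right) \left(k + 4\right)}.

Compute t_(k+1)/t_k: get (k - 4)*(k + 3)/((k - 5)*(k + 6)).
Take A(k)=k + 3, B(k)=k + 6, C(k)=k - 5.
Need (k + 3)·f(k+1) − (k + 5)·f(k) = k - 5.
deg f ≤ 2 (via 1,1,1).
A polynomial solution: f(k) = -k*(k + 19)/12.
Certificate R = B(k−1)f/C = -k*(k + 5)*(k + 19)/(12*(k - 5)) gives s_k = k*(-k - 19)/(12*(k + 3)*(k + 4)).
Check: Δs_k = (k - 5)/(k**3 + 12*k**2 + 47*k + 60). ✓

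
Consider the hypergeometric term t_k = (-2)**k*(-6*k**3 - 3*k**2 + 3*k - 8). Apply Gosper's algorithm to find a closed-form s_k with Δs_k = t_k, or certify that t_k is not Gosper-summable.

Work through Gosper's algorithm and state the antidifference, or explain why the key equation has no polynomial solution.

t_(k+1)/t_k = 2*(-6*k**3 - 21*k**2 - 21*k - 14)/(6*k**3 + 3*k**2 - 3*k + 8).
Normal form (A,B,C) = (-2, 1, k**3 + k**2/2 - k/2 + 4/3).
Key eq: (-2)·f(k+1) = (1)·f(k) + (k**3 + k**2/2 - k/2 + 4/3).
d = 3 from the (0,0,3) case.
Solving with deg f ≤ 3: f(k) = -(k + 1)*(2*k**2 - 5*k + 4)/6.
Get s_k = R·t_k = (-2)**k*(2*k**3 - 3*k**2 - k + 4) with R(k) = B(k−1)f(k)/C(k) = -(k + 1)*(2*k**2 - 5*k + 4)/(6*k**3 + 3*k**2 - 3*k + 8).
s_(k+1) − s_k = (-2)**k*(-6*k**3 - 3*k**2 + 3*k - 8) = t_k.

s_k = (-2)**k*(2*k**3 - 3*k**2 - k + 4)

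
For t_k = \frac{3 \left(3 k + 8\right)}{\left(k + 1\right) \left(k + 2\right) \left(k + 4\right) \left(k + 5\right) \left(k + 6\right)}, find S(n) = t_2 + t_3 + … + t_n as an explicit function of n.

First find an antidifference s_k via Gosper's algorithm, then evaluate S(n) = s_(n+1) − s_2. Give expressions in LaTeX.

S(n) = \frac{n^{3} + 13 n^{2} + 52 n - 66}{42 \left(n^{3} + 13 n^{2} + 52 n + 60\right)}

Ratio r(k) = (k + 1)*(k + 4)*(3*k + 11)/((k + 3)*(k + 7)*(3*k + 8)).
Take A(k)=k + 1, B(k)=k + 7, C(k)=k**2 + 17*k/3 + 8.
Key eq: (k + 1)·f(k+1) = (k + 6)·f(k) + (k**2 + 17*k/3 + 8).
d = 5 from the (1,1,2) case.
A polynomial solution: f(k) = k*(k + 2)*(k + 3)*(k**2 + 10*k + 29)/60.
Then R = B(k−1)f/C = k*(k + 2)*(k + 6)*(k**2 + 10*k + 29)/(20*(3*k + 8)), so s_k = R(k)·t_k = 3*k*(k**2 + 10*k + 29)/(20*(k**3 + 10*k**2 + 29*k + 20)).
Check: Δs_k = 3*(3*k + 8)/(k**5 + 18*k**4 + 121*k**3 + 372*k**2 + 508*k + 240). ✓
Telescope: S(n) = s_(n+1) − s_(2) = 3*(n**3 + 13*n**2 + 52*n + 40)/(20*(n**3 + 13*n**2 + 52*n + 60)) − (53/420) = (n**3 + 13*n**2 + 52*n - 66)/(42*(n**3 + 13*n**2 + 52*n + 60)).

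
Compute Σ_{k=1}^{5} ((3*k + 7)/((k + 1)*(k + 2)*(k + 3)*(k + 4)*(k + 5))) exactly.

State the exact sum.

Σ = 59/2520

Step 1: r(k) = (k + 1)*(3*k + 10)/((k + 6)*(3*k + 7)).
A = k + 1, B = k + 6, C = k + 7/3.
Set up (k + 1)·f(k+1) − (k + 5)·f(k) − (k + 7/3) = 0.
d = 4 from the (1,1,1) case.
Solve for f: f(k) = k*(k + 2)*(k**2 + 8*k + 19)/36 (degree 4 ≤ 4).
Then R = B(k−1)f/C = k*(k + 2)*(k + 5)*(k**2 + 8*k + 19)/(12*(3*k + 7)), so s_k = R(k)·t_k = k*(k**2 + 8*k + 19)/(12*(k**3 + 8*k**2 + 19*k + 12)).
Verify: (3*k + 7)/(k**5 + 15*k**4 + 85*k**3 + 225*k**2 + 274*k + 120) matches t_k.
Telescoping: Σ = s_(6) − s_(1) = 103/1260 − (7/120) = 59/2520.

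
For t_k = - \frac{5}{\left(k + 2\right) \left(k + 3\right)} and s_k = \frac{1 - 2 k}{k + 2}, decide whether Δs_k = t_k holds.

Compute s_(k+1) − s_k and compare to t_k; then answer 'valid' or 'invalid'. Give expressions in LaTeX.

s_(k+1) = (-2*k - 1)/(k + 3)
s_(k+1) − s_k = -5/(k**2 + 5*k + 6)
(s_(k+1) − s_k) − t_k = 0

valid (s_(k+1) − s_k reduces to t_k)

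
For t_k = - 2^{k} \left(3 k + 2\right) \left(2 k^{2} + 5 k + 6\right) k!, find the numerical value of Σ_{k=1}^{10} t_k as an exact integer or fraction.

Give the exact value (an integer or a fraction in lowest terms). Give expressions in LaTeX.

Σ = -31637097676786

Compute t_(k+1)/t_k: get 2*(6*k**4 + 43*k**3 + 121*k**2 + 149*k + 65)/(6*k**3 + 19*k**2 + 28*k + 12).
A = 2*k + 2, B = 1, C = k**3 + 19*k**2/6 + 14*k/3 + 2.
Set up (2*k + 2)·f(k+1) − (1)·f(k) − (k**3 + 19*k**2/6 + 14*k/3 + 2) = 0.
Degrees (1,0,3) ⇒ d ≤ 2.
Match coefficients ⇒ f(k) = (3*k**2 + 2*k + 2)/6.
R(k) = B(k−1)·f(k)/C(k) = (3*k**2 + 2*k + 2)/((3*k + 2)*(2*k**2 + 5*k + 6)); s_k = R·t_k = -2**k*(3*k**2 + 2*k + 2)*factorial(k).
Δs = -2**k*(3*k + 2)*(2*k**2 + 5*k + 6)*factorial(k), as required.
Evaluate s at k=11 and k=1: -31637097676800 and -14; difference -31637097676786.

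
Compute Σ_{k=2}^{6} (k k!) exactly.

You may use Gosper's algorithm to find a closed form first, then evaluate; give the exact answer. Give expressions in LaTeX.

t_(k+1)/t_k = (k + 1)**2/k.
Take A(k)=k + 1, B(k)=1, C(k)=k.
Set up (k + 1)·f(k+1) − (1)·f(k) − (k) = 0.
deg f ≤ 0 (via 1,0,1).
Solving with deg f ≤ 0: f(k) = 1.
Then R = B(k−1)f/C = 1/k, so s_k = R(k)·t_k = factorial(k).
Verify: k*factorial(k) matches t_k.
Sum = s_(7) − s_(2); s_(7) = 5040, s_(2) = 2 ⇒ 5038.

Σ = 5038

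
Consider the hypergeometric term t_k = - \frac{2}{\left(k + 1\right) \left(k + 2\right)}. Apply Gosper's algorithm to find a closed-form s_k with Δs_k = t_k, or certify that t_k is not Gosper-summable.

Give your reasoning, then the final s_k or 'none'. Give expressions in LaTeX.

t_(k+1)/t_k = (k + 1)/(k + 3).
Normal form (A,B,C) = (k + 1, k + 3, 1).
Key eq: (k + 1)·f(k+1) = (k + 2)·f(k) + (1).
Bound: deg f ≤ 1.
Solve for f: f(k) = k (degree 1 ≤ 1).
R(k) = B(k−1)·f(k)/C(k) = k*(k + 2); s_k = R·t_k = -2*k/(k + 1).
Check: Δs_k = -2/(k**2 + 3*k + 2). ✓

s_k = - \frac{2 k}{k + 1}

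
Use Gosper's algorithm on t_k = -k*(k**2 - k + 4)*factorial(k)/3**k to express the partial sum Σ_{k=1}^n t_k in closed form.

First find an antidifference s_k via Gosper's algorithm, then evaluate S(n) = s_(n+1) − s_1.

Step 1: r(k) = (k + 1)**2*(-k + (k + 1)**2 + 3)/(3*k*(k**2 - k + 4)).
Gosper form: A/B · C(k+1)/C(k) with A=k/3 + 1/3, B=1, C=k**3 - k**2 + 4*k.
Solve (k/3 + 1/3)·f(k+1) − (1)·f(k) = k**3 - k**2 + 4*k.
deg f ≤ 2 (via 1,0,3).
Solving with deg f ≤ 2: f(k) = 3*k*(k - 1).
So s_k = (B(k−1)f/C)·t_k = (3*(k - 1)/(k**2 - k + 4))·t_k = -3**(1 - k)*k*(k - 1)*factorial(k).
Verify: -k*(k**2 - k + 4)*factorial(k)/3**k matches t_k.
Σ_(k=1)^n t_k = s_(n+1) − s_(1) = (-n*(n + 1)*factorial(n + 1)/3**n) − (0), i.e. -n*(n + 1)*factorial(n + 1)/3**n.

S(n) = -n*(n + 1)*factorial(n + 1)/3**n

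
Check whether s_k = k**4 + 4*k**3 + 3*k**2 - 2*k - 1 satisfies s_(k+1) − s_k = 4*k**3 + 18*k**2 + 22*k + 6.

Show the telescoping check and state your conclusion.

s_(k+1) = k**4 + 8*k**3 + 21*k**2 + 20*k + 5
s_(k+1) − s_k = 4*k**3 + 18*k**2 + 22*k + 6
(s_(k+1) − s_k) − t_k = 0

valid (s_(k+1) − s_k reduces to t_k)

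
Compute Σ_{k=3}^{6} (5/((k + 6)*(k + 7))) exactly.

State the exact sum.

Σ = 20/117

t_(k+1)/t_k = (k + 6)/(k + 8).
A = k + 6, B = k + 8, C = 1.
f must satisfy (k + 6)·f(k+1) − (k + 7)·f(k) = 1.
Bound: deg f ≤ 1.
Coefficient equations give f(k) = k/6.
Then R = B(k−1)f/C = k*(k + 7)/6, so s_k = R(k)·t_k = 5*k/(6*(k + 6)).
Check: Δs_k = 5/(k**2 + 13*k + 42). ✓
Σ_(k=3)^(6) t_k = s_(7) − s_(3) = 35/78 − (5/18) = 20/117.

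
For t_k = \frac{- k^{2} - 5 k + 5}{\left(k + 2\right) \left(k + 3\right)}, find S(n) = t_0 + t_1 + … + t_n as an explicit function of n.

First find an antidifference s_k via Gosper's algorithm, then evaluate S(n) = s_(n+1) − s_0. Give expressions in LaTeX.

t_(k+1)/t_k = (k + 2)*(5*k + (k + 1)**2)/((k + 4)*(k**2 + 5*k - 5)).
Gosper form: A/B · C(k+1)/C(k) with A=k + 2, B=k + 4, C=k**2 + 5*k - 5.
Solve (k + 2)·f(k+1) − (k + 3)·f(k) = k**2 + 5*k - 5.
Degrees (1,1,2) ⇒ d ≤ 2.
Coefficient equations give f(k) = k*(2*k - 7)/2.
Certificate R = B(k−1)f/C = k*(k + 3)*(2*k - 7)/(2*(k**2 + 5*k - 5)) gives s_k = k*(7 - 2*k)/(2*(k + 2)).
Δs = (-k**2 - 5*k + 5)/(k**2 + 5*k + 6), as required.
Telescope: S(n) = s_(n+1) − s_(0) = (-2*n**2 + 3*n + 5)/(2*(n + 3)) − (0) = (-2*n**2 + 3*n + 5)/(2*(n + 3)).

S(n) = \frac{- 2 n^{2} + 3 n + 5}{2 \left(n + 3\right)}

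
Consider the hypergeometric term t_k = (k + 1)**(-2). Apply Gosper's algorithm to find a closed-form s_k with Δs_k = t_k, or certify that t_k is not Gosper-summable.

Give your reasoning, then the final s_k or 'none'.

r(k) = (k + 1)**2/(k + 2)**2 after simplifying.
Normal form (A,B,C) = (k**2 + 2*k + 1, k**2 + 4*k + 4, 1).
Solve (k**2 + 2*k + 1)·f(k+1) − (k**2 + 2*k + 1)·f(k) = 1.
deg f ≤ 0 (via 2,2,0).
Generic f = c0 gives residual -1; -1 = 0 cannot hold, so t_k is not Gosper-summable.

not Gosper-summable; s_k does not exist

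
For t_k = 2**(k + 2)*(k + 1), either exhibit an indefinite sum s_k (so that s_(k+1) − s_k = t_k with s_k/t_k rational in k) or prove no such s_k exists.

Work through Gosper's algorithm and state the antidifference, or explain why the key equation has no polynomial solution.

r(k) = 2*(k + 2)/(k + 1) after simplifying.
Factor: A=2; B=1; C=k + 1.
Need (2)·f(k+1) − (1)·f(k) = k + 1.
d = 1 from the (0,0,1) case.
Coefficient equations give f(k) = k - 1.
Certificate R = B(k−1)f/C = (k - 1)/(k + 1) gives s_k = 2**(k + 2)*(k - 1).
Verify: 2**(k + 2)*(k + 1) matches t_k.

s_k = 2**(k + 2)*(k - 1)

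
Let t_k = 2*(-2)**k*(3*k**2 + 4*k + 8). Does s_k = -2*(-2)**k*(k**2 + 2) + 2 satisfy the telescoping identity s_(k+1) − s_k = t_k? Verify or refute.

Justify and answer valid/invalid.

s_(k+1) = -2*(-2)**(k + 1)*((k + 1)**2 + 2) + 2
s_(k+1) − s_k = 2*(-2)**k*(3*k**2 + 4*k + 8)
(s_(k+1) − s_k) − t_k = 0

Valid — Δs_k = t_k.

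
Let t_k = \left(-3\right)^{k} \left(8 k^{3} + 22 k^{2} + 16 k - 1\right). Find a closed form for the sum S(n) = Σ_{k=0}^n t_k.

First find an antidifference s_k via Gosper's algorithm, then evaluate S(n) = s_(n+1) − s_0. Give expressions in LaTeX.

Compute t_(k+1)/t_k: get 3*(-8*k**3 - 46*k**2 - 84*k - 45)/(8*k**3 + 22*k**2 + 16*k - 1).
A = -3, B = 1, C = k**3 + 11*k**2/4 + 2*k - 1/8.
Need (-3)·f(k+1) − (1)·f(k) = k**3 + 11*k**2/4 + 2*k - 1/8.
Bound: deg f ≤ 3.
Solving with deg f ≤ 3: f(k) = -(k - 1)*(k + 1)*(2*k + 1)/8.
Certificate R = B(k−1)f/C = -(k - 1)*(k + 1)*(2*k + 1)/(8*k**3 + 22*k**2 + 16*k - 1) gives s_k = (-3)**k*(-2*k**3 - k**2 + 2*k + 1).
s_(k+1) − s_k = (-3)**k*(8*k**3 + 22*k**2 + 16*k - 1) = t_k.
s_(n+1) = 3*(-3)**n*n*(2*n**2 + 7*n + 6) and s_(0) = 1, so S(n) = 6*(-3)**n*n**3 + 21*(-3)**n*n**2 + 18*(-3)**n*n - 1.

S(n) = 6 \left(-3\right)^{n} n^{3} + 21 \left(-3\right)^{n} n^{2} + 18 \left(-3\right)^{n} n - 1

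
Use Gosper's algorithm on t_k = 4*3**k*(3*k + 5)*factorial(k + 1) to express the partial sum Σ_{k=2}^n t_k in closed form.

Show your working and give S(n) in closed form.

r(k) = 3*(k + 2)*(3*k + 8)/(3*k + 5) after simplifying.
Gosper form: A/B · C(k+1)/C(k) with A=3*k + 6, B=1, C=k + 5/3.
Set up (3*k + 6)·f(k+1) − (1)·f(k) − (k + 5/3) = 0.
From deg A=1, deg B=0, deg C=1: d=0.
Solving with deg f ≤ 0: f(k) = 1/3.
R(k) = B(k−1)·f(k)/C(k) = 1/(3*k + 5); s_k = R·t_k = 4*3**k*factorial(k + 1).
Δs = 4*3**k*(3*k + 5)*factorial(k + 1), as required.
s_(n+1) = 12*3**n*factorial(n + 2) and s_(2) = 216, so S(n) = 12*3**n*factorial(n + 2) - 216.

S(n) = 12*3**n*factorial(n + 2) - 216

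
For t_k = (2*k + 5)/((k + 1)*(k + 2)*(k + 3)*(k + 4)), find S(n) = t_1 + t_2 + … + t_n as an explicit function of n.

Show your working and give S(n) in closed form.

The ratio is (k + 1)*(2*k + 7)/((k + 5)*(2*k + 5)).
Factor: A=k + 1; B=k + 5; C=k + 5/2.
Set up (k + 1)·f(k+1) − (k + 4)·f(k) − (k + 5/2) = 0.
deg f ≤ 3 (via 1,1,1).
Solve for f: f(k) = k*(k + 2)*(k + 4)/6 (degree 3 ≤ 3).
Then R = B(k−1)f/C = k*(k + 2)*(k + 4)**2/(3*(2*k + 5)), so s_k = R(k)·t_k = k*(k + 4)/(3*(k**2 + 4*k + 3)).
Verify: (2*k + 5)/(k**4 + 10*k**3 + 35*k**2 + 50*k + 24) matches t_k.
Evaluate: s_(n+1) = (n**2 + 6*n + 5)/(3*(n**2 + 6*n + 8)); subtract s_(1) = 5/24 ⇒ S(n) = n*(n + 6)/(8*(n**2 + 6*n + 8)).

S(n) = n*(n + 6)/(8*(n**2 + 6*n + 8))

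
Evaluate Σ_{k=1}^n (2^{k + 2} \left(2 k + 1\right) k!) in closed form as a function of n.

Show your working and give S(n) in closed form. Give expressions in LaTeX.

r(k) = 2*(k + 1)*(2*k + 3)/(2*k + 1) after simplifying.
Gosper form: A/B · C(k+1)/C(k) with A=2*k + 2, B=1, C=k + 1/2.
f must satisfy (2*k + 2)·f(k+1) − (1)·f(k) = k + 1/2.
Bound: deg f ≤ 0.
Match coefficients ⇒ f(k) = 1/2.
Get s_k = R·t_k = 2**(k + 2)*factorial(k) with R(k) = B(k−1)f(k)/C(k) = 1/(2*k + 1).
s_(k+1) − s_k = 2**(k + 2)*(2*k + 1)*factorial(k) = t_k.
Telescope: S(n) = s_(n+1) − s_(1) = 2**(n + 3)*factorial(n + 1) − (8) = 8*2**n*factorial(n + 1) - 8.

S(n) = 8 \cdot 2^{n} \left(n + 1\right)! - 8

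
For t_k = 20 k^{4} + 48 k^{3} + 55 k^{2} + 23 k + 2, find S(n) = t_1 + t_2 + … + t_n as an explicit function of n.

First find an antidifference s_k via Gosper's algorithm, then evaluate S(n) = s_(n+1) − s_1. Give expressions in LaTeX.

The ratio is (20*k**4 + 128*k**3 + 319*k**2 + 357*k + 148)/(20*k**4 + 48*k**3 + 55*k**2 + 23*k + 2).
Factor: A=1; B=1; C=k**4 + 12*k**3/5 + 11*k**2/4 + 23*k/20 + 1/10.
f must satisfy (1)·f(k+1) − (1)·f(k) = k**4 + 12*k**3/5 + 11*k**2/4 + 23*k/20 + 1/10.
Bound: deg f ≤ 5.
A polynomial solution: f(k) = k*(4*k**4 + 2*k**3 + k**2 - 4*k - 1)/20.
R(k) = B(k−1)·f(k)/C(k) = k*(4*k**4 + 2*k**3 + k**2 - 4*k - 1)/(20*k**4 + 48*k**3 + 55*k**2 + 23*k + 2); s_k = R·t_k = k*(4*k**4 + 2*k**3 + k**2 - 4*k - 1).
Δs = 20*k**4 + 48*k**3 + 55*k**2 + 23*k + 2, as required.
Evaluate: s_(n+1) = 4*n**5 + 22*n**4 + 49*n**3 + 51*n**2 + 22*n + 2; subtract s_(1) = 2 ⇒ S(n) = n*(4*n**4 + 22*n**3 + 49*n**2 + 51*n + 22).

S(n) = n \left(4 n^{4} + 22 n^{3} + 49 n^{2} + 51 n + 22\right)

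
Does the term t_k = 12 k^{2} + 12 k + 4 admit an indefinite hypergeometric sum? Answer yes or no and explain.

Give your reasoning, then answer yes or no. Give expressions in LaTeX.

t_(k+1)/t_k = (3*k**2 + 9*k + 7)/(3*k**2 + 3*k + 1).
Take A(k)=1, B(k)=1, C(k)=k**2 + k + 1/3.
Key eq: (1)·f(k+1) = (1)·f(k) + (k**2 + k + 1/3).
Bound: deg f ≤ 3.
Solve for f: f(k) = k**3/3 (degree 3 ≤ 3).
Certificate R = B(k−1)f/C = k**3/(3*k**2 + 3*k + 1) gives s_k = 4*k**3.
s_(k+1) − s_k = -4*k**3 + 4*(k + 1)**3 = t_k.

Yes. s_k = 4 k^{3}.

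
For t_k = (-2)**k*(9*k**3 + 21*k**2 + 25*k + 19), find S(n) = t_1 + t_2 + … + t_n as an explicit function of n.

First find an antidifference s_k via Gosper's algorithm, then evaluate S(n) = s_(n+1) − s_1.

S(n) = 6*(-2)**n*n**3 + 20*(-2)**n*n**2 + 24*(-2)**n*n + 16*(-2)**n - 16

r(k) = 2*(-9*k**3 - 48*k**2 - 94*k - 74)/(9*k**3 + 21*k**2 + 25*k + 19) after simplifying.
A = -2, B = 1, C = k**3 + 7*k**2/3 + 25*k/9 + 19/9.
Key eq: (-2)·f(k+1) = (1)·f(k) + (k**3 + 7*k**2/3 + 25*k/9 + 19/9).
Bound: deg f ≤ 3.
Solve for f: f(k) = -(k + 1)*(3*k**2 - 2*k + 3)/9 (degree 3 ≤ 3).
Certificate R = B(k−1)f/C = -(k + 1)*(3*k**2 - 2*k + 3)/(9*k**3 + 21*k**2 + 25*k + 19) gives s_k = (-2)**k*(-3*k**3 - k**2 - k - 3).
Δs = (-2)**k*(9*k**3 + 21*k**2 + 25*k + 19), as required.
s_(n+1) = 2*(-2)**n*(3*n**3 + 10*n**2 + 12*n + 8) and s_(1) = 16, so S(n) = 6*(-2)**n*n**3 + 20*(-2)**n*n**2 + 24*(-2)**n*n + 16*(-2)**n - 16.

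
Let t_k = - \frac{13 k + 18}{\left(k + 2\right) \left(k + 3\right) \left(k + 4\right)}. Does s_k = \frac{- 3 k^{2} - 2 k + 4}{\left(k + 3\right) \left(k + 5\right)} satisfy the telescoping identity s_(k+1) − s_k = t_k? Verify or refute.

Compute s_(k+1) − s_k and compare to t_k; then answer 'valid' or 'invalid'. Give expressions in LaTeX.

s_(k+1) = (-2*k - 3*(k + 1)**2 + 2)/((k + 4)*(k + 6))
s_(k+1) − s_k = (-22*k**2 - 120*k - 111)/(k**4 + 18*k**3 + 119*k**2 + 342*k + 360)
(s_(k+1) − s_k) − t_k = 3*(-3*k**3 - k**2 + 79*k + 106)/(k**5 + 20*k**4 + 155*k**3 + 580*k**2 + 1044*k + 720)

Invalid: residual \frac{3 \left(- 3 k^{3} - k^{2} + 79 k + 106\right)}{k^{5} + 20 k^{4} + 155 k^{3} + 580 k^{2} + 1044 k + 720} ≠ 0.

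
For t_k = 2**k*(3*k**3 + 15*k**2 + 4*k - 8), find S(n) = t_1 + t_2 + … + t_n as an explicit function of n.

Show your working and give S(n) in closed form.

The ratio is 2*(3*k**3 + 24*k**2 + 43*k + 14)/(3*k**3 + 15*k**2 + 4*k - 8).
Gosper form: A/B · C(k+1)/C(k) with A=2, B=1, C=k**3 + 5*k**2 + 4*k/3 - 8/3.
Need (2)·f(k+1) − (1)·f(k) = k**3 + 5*k**2 + 4*k/3 - 8/3.
d = 3 from the (0,0,3) case.
Coefficient equations give f(k) = (3*k**3 - 3*k**2 - 2*k - 4)/3.
Then R = B(k−1)f/C = (3*k**3 - 3*k**2 - 2*k - 4)/((k + 1)*(3*k**2 + 12*k - 8)), so s_k = R(k)·t_k = 2**k*(3*k**3 - 3*k**2 - 2*k - 4).
Check: Δs_k = 2**k*(3*k**3 + 15*k**2 + 4*k - 8). ✓
Σ_(k=1)^n t_k = s_(n+1) − s_(1) = (2**(n + 1)*(3*n**3 + 6*n**2 + n - 6)) − (-12), i.e. 6*2**n*n**3 + 12*2**n*n**2 + 2*2**n*n - 12*2**n + 12.

S(n) = 6*2**n*n**3 + 12*2**n*n**2 + 2*2**n*n - 12*2**n + 12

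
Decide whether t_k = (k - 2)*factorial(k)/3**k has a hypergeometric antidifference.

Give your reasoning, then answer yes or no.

Ratio r(k) = (k**2 - 1)/(3*(k - 2)).
Normal form (A,B,C) = (k/3 + 1/3, 1, k - 2).
Need (k/3 + 1/3)·f(k+1) − (1)·f(k) = k - 2.
deg f ≤ 0 (via 1,0,1).
A polynomial solution: f(k) = 3.
R(k) = B(k−1)·f(k)/C(k) = 3/(k - 2); s_k = R·t_k = 3**(1 - k)*factorial(k).
s_(k+1) − s_k = (k - 2)*factorial(k)/3**k = t_k.

Yes. s_k = 3**(1 - k)*factorial(k).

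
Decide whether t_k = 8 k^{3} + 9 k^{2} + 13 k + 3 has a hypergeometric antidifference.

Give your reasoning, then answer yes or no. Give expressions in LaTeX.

Yes. s_k = k \left(2 k^{3} - k^{2} + 4 k - 2\right).

r(k) = (8*k**3 + 33*k**2 + 55*k + 33)/(8*k**3 + 9*k**2 + 13*k + 3) after simplifying.
Factor: A=1; B=1; C=k**3 + 9*k**2/8 + 13*k/8 + 3/8.
Need (1)·f(k+1) − (1)·f(k) = k**3 + 9*k**2/8 + 13*k/8 + 3/8.
Degrees (0,0,3) ⇒ d ≤ 4.
Solve for f: f(k) = k*(2*k - 1)*(k**2 + 2)/8 (degree 4 ≤ 4).
Certificate R = B(k−1)f/C = k*(2*k - 1)*(k**2 + 2)/(8*k**3 + 9*k**2 + 13*k + 3) gives s_k = k*(2*k**3 - k**2 + 4*k - 2).
Verify: 8*k**3 + 9*k**2 + 13*k + 3 matches t_k.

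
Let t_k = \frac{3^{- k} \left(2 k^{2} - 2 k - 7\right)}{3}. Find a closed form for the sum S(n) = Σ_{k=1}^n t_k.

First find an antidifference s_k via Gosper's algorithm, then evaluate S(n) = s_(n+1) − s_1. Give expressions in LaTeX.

S(n) = 3^{- n - 1} \left(- 2 \cdot 3^{n} - n^{2} - 2 n + 2\right)

Ratio r(k) = (2*k**2 + 2*k - 7)/(3*(2*k**2 - 2*k - 7)).
Normal form (A,B,C) = (1/3, 1, k**2 - k - 7/2).
Need (1/3)·f(k+1) − (1)·f(k) = k**2 - k - 7/2.
Degrees (0,0,2) ⇒ d ≤ 2.
A polynomial solution: f(k) = -3*(k**2 - 3)/2.
Get s_k = R·t_k = (3 - k**2)/3**k with R(k) = B(k−1)f(k)/C(k) = -3*(k**2 - 3)/(2*k**2 - 2*k - 7).
Δs = (2*k**2 - 2*k - 7)/(3*3**k), as required.
s_(n+1) = 3**(-n - 1)*(-n**2 - 2*n + 2) and s_(1) = 2/3, so S(n) = 3**(-n - 1)*(-2*3**n - n**2 - 2*n + 2).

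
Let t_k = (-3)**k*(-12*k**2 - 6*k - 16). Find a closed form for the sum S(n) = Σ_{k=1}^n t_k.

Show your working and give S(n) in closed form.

t_(k+1)/t_k = 3*(-6*k**2 - 15*k - 17)/(6*k**2 + 3*k + 8).
Take A(k)=-3, B(k)=1, C(k)=k**2 + k/2 + 4/3.
f must satisfy (-3)·f(k+1) − (1)·f(k) = k**2 + k/2 + 4/3.
d = 2 from the (0,0,2) case.
Coefficient equations give f(k) = -(3*k**2 - 3*k + 4)/12.
R(k) = B(k−1)·f(k)/C(k) = -(3*k**2 - 3*k + 4)/(2*(6*k**2 + 3*k + 8)); s_k = R·t_k = (-3)**k*(3*k**2 - 3*k + 4).
Δs = (-3)**k*(-12*k**2 - 6*k - 16), as required.
s_(n+1) = (-3)**(n + 1)*(3*n**2 + 3*n + 4) and s_(1) = -12, so S(n) = -9*(-3)**n*n**2 - 9*(-3)**n*n - 12*(-3)**n + 12.

S(n) = -9*(-3)**n*n**2 - 9*(-3)**n*n - 12*(-3)**n + 12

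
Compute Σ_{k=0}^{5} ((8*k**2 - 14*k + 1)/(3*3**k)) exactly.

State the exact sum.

Σ = 602/729

Compute t_(k+1)/t_k: get (8*k**2 + 2*k - 5)/(3*(8*k**2 - 14*k + 1)).
Take A(k)=1/3, B(k)=1, C(k)=k**2 - 7*k/4 + 1/8.
Set up (1/3)·f(k+1) − (1)·f(k) − (k**2 - 7*k/4 + 1/8) = 0.
d = 2 from the (0,0,2) case.
Match coefficients ⇒ f(k) = -3*(4*k**2 - 3*k + 1)/8.
So s_k = (B(k−1)f/C)·t_k = (-3*(4*k**2 - 3*k + 1)/(8*k**2 - 14*k + 1))·t_k = (-4*k**2 + 3*k - 1)/3**k.
Verify: (8*k**2 - 14*k + 1)/(3*3**k) matches t_k.
Evaluate s at k=6 and k=0: -127/729 and -1; difference 602/729.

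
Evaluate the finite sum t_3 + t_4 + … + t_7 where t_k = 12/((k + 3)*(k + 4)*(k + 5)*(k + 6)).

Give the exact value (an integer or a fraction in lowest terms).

The ratio is (k + 3)/(k + 7).
A = k + 3, B = k + 7, C = 1.
Need (k + 3)·f(k+1) − (k + 6)·f(k) = 1.
Bound: deg f ≤ 3.
Match coefficients ⇒ f(k) = k*(k**2 + 12*k + 47)/180.
So s_k = (B(k−1)f/C)·t_k = (k*(k + 6)*(k**2 + 12*k + 47)/180)·t_k = k*(k**2 + 12*k + 47)/(15*(k + 3)*(k + 4)*(k + 5)).
Δs = 12/(k**4 + 18*k**3 + 119*k**2 + 342*k + 360), as required.
Telescoping: Σ = s_(8) − s_(3) = 46/715 − (23/420) = 115/12012.

Σ = 115/12012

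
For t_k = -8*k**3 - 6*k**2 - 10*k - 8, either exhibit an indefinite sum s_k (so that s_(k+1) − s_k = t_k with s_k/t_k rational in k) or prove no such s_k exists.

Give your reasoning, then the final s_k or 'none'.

t_(k+1)/t_k = (4*k**3 + 15*k**2 + 23*k + 16)/(4*k**3 + 3*k**2 + 5*k + 4).
Factor: A=1; B=1; C=k**3 + 3*k**2/4 + 5*k/4 + 1.
Need (1)·f(k+1) − (1)·f(k) = k**3 + 3*k**2/4 + 5*k/4 + 1.
Degrees (0,0,3) ⇒ d ≤ 4.
Match coefficients ⇒ f(k) = k*(k**3 - k**2 + 2*k + 2)/4.
So s_k = (B(k−1)f/C)·t_k = (k*(k**3 - k**2 + 2*k + 2)/(4*k**3 + 3*k**2 + 5*k + 4))·t_k = 2*k*(-k**3 + k**2 - 2*k - 2).
Verify: -8*k**3 - 6*k**2 - 10*k - 8 matches t_k.

s_k = 2*k*(-k**3 + k**2 - 2*k - 2)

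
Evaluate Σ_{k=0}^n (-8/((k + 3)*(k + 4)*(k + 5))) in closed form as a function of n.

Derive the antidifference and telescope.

S(n) = (-n**2 - 9*n - 8)/(3*(n**2 + 9*n + 20))

Ratio r(k) = (k + 3)/(k + 6).
Normal form (A,B,C) = (k + 3, k + 6, 1).
Set up (k + 3)·f(k+1) − (k + 5)·f(k) − (1) = 0.
From deg A=1, deg B=1, deg C=0: d=2.
Solve for f: f(k) = k*(k + 7)/24 (degree 2 ≤ 2).
Certificate R = B(k−1)f/C = k*(k + 5)*(k + 7)/24 gives s_k = k*(-k - 7)/(3*(k + 3)*(k + 4)).
Verify: -8/(k**3 + 12*k**2 + 47*k + 60) matches t_k.
s_(n+1) = (-n**2 - 9*n - 8)/(3*(n**2 + 9*n + 20)) and s_(0) = 0, so S(n) = (-n**2 - 9*n - 8)/(3*(n**2 + 9*n + 20)).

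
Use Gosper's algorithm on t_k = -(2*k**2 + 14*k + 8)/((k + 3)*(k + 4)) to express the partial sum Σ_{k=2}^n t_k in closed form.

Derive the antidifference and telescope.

Ratio r(k) = (k + 3)*(7*k + (k + 1)**2 + 11)/((k + 5)*(k**2 + 7*k + 4)).
Gosper form: A/B · C(k+1)/C(k) with A=k + 3, B=k + 5, C=k**2 + 7*k + 4.
Set up (k + 3)·f(k+1) − (k + 4)·f(k) − (k**2 + 7*k + 4) = 0.
From deg A=1, deg B=1, deg C=2: d=2.
Coefficient equations give f(k) = k*(3*k + 1)/3.
Certificate R = B(k−1)f/C = k*(k + 4)*(3*k + 1)/(3*(k**2 + 7*k + 4)) gives s_k = -2*k*(3*k + 1)/(3*k + 9).
Check: Δs_k = 2*(-k**2 - 7*k - 4)/(k**2 + 7*k + 12). ✓
Telescope: S(n) = s_(n+1) − s_(2) = 2*(-3*n**2 - 7*n - 4)/(3*(n + 4)) − (-28/15) = 2*(-5*n**2 - 7*n + 12)/(5*(n + 4)).

S(n) = 2*(-5*n**2 - 7*n + 12)/(5*(n + 4))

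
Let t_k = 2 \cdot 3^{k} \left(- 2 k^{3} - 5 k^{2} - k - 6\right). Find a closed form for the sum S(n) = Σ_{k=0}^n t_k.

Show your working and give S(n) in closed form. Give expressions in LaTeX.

r(k) = 3*(2*k**3 + 11*k**2 + 17*k + 14)/(2*k**3 + 5*k**2 + k + 6) after simplifying.
Take A(k)=3, B(k)=1, C(k)=k**3 + 5*k**2/2 + k/2 + 3.
Key eq: (3)·f(k+1) = (1)·f(k) + (k**3 + 5*k**2/2 + k/2 + 3).
deg f ≤ 3 (via 0,0,3).
A polynomial solution: f(k) = (2*k**3 - 4*k**2 + 4*k + 3)/4.
So s_k = (B(k−1)f/C)·t_k = ((2*k**3 - 4*k**2 + 4*k + 3)/(2*(2*k**3 + 5*k**2 + k + 6)))·t_k = 3**k*(-2*k**3 + 4*k**2 - 4*k - 3).
s_(k+1) − s_k = 2*3**k*(-2*k**3 - 5*k**2 - k - 6) = t_k.
Evaluate: s_(n+1) = 3**(n + 1)*(-2*n**3 - 2*n**2 - 2*n - 5); subtract s_(0) = -3 ⇒ S(n) = -6*3**n*n**3 - 6*3**n*n**2 - 6*3**n*n - 15*3**n + 3.

S(n) = - 6 \cdot 3^{n} n^{3} - 6 \cdot 3^{n} n^{2} - 6 \cdot 3^{n} n - 15 \cdot 3^{n} + 3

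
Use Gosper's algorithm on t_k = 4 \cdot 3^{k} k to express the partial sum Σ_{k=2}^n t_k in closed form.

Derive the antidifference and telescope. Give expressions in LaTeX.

r(k) = 3 + 3/k after simplifying.
A = 3, B = 1, C = k.
Set up (3)·f(k+1) − (1)·f(k) − (k) = 0.
Bound: deg f ≤ 1.
Match coefficients ⇒ f(k) = (2*k - 3)/4.
Get s_k = R·t_k = 3**k*(2*k - 3) with R(k) = B(k−1)f(k)/C(k) = (2*k - 3)/(4*k).
s_(k+1) − s_k = 4*3**k*k = t_k.
Evaluate: s_(n+1) = 3**(n + 1)*(2*n - 1); subtract s_(2) = 9 ⇒ S(n) = 6*3**n*n - 3*3**n - 9.

S(n) = 6 \cdot 3^{n} n - 3 \cdot 3^{n} - 9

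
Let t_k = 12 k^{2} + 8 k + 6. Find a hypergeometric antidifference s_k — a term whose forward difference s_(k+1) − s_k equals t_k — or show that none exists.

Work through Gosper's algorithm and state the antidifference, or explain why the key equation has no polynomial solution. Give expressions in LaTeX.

t_(k+1)/t_k = (6*k**2 + 16*k + 13)/(6*k**2 + 4*k + 3).
Take A(k)=1, B(k)=1, C(k)=k**2 + 2*k/3 + 1/2.
Key eq: (1)·f(k+1) = (1)·f(k) + (k**2 + 2*k/3 + 1/2).
d = 3 from the (0,0,2) case.
Match coefficients ⇒ f(k) = k*(2*k**2 - k + 2)/6.
Certificate R = B(k−1)f/C = k*(2*k**2 - k + 2)/(6*k**2 + 4*k + 3) gives s_k = 2*k*(2*k**2 - k + 2).
s_(k+1) − s_k = 12*k**2 + 8*k + 6 = t_k.

s_k = 2 k \left(2 k^{2} - k + 2\right)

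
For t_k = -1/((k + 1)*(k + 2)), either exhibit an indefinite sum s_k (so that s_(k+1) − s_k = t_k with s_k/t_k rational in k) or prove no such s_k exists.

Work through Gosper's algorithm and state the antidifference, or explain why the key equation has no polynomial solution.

s_k = -k/(k + 1)

Ratio r(k) = (k + 1)/(k + 3).
A = k + 1, B = k + 3, C = 1.
Need (k + 1)·f(k+1) − (k + 2)·f(k) = 1.
Bound: deg f ≤ 1.
A polynomial solution: f(k) = k.
So s_k = (B(k−1)f/C)·t_k = (k*(k + 2))·t_k = -k/(k + 1).
Δs = -1/(k**2 + 3*k + 2), as required.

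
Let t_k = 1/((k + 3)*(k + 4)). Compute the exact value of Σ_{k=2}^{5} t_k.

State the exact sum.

Σ = 4/45

Ratio r(k) = (k + 3)/(k + 5).
Take A(k)=k + 3, B(k)=k + 5, C(k)=1.
f must satisfy (k + 3)·f(k+1) − (k + 4)·f(k) = 1.
deg f ≤ 1 (via 1,1,0).
Coefficient equations give f(k) = k/3.
R(k) = B(k−1)·f(k)/C(k) = k*(k + 4)/3; s_k = R·t_k = k/(3*(k + 3)).
s_(k+1) − s_k = 1/(k**2 + 7*k + 12) = t_k.
Sum = s_(6) − s_(2); s_(6) = 2/9, s_(2) = 2/15 ⇒ 4/45.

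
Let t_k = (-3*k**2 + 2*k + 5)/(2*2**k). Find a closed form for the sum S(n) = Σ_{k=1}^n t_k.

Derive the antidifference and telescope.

Step 1: r(k) = (3*k**2 + 4*k - 4)/(2*(3*k**2 - 2*k - 5)).
A = 1/2, B = 1, C = k**2 - 2*k/3 - 5/3.
f must satisfy (1/2)·f(k+1) − (1)·f(k) = k**2 - 2*k/3 - 5/3.
Degrees (0,0,2) ⇒ d ≤ 2.
Solve for f: f(k) = -2*(3*k**2 + 4*k + 2)/3 (degree 2 ≤ 2).
Then R = B(k−1)f/C = -2*(3*k**2 + 4*k + 2)/((k + 1)*(3*k - 5)), so s_k = R(k)·t_k = (3*k**2 + 4*k + 2)/2**k.
Verify: (-3*k**2 + 2*k + 5)/(2*2**k) matches t_k.
s_(n+1) = 2**(-n - 1)*(3*n**2 + 10*n + 9) and s_(1) = 9/2, so S(n) = 2**(-n - 1)*(-9*2**n + 3*n**2 + 10*n + 9).

S(n) = 2**(-n - 1)*(-9*2**n + 3*n**2 + 10*n + 9)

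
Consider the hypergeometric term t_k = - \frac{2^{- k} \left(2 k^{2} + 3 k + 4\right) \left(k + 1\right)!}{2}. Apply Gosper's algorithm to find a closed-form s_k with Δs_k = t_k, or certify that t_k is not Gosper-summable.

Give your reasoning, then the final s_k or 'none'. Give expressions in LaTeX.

Compute t_(k+1)/t_k: get (k + 2)*(3*k + 2*(k + 1)**2 + 7)/(2*(2*k**2 + 3*k + 4)).
Take A(k)=k/2 + 1, B(k)=1, C(k)=k**2 + 3*k/2 + 2.
Key eq: (k/2 + 1)·f(k+1) = (1)·f(k) + (k**2 + 3*k/2 + 2).
Bound: deg f ≤ 1.
Solve for f: f(k) = 2*k + 1 (degree 1 ≤ 1).
R(k) = B(k−1)·f(k)/C(k) = 2*(2*k + 1)/(2*k**2 + 3*k + 4); s_k = R·t_k = -(2*k + 1)*factorial(k + 1)/2**k.
s_(k+1) − s_k = -(2*k**2 + 3*k + 4)*factorial(k + 1)/(2*2**k) = t_k.

s_k = - 2^{- k} \left(2 k + 1\right) \left(k + 1\right)!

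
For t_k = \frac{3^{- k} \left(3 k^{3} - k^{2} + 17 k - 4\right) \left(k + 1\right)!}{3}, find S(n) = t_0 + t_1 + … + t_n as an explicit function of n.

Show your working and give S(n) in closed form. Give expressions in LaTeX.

S(n) = \frac{3^{- n} \left(- 6 \cdot 3^{n} + 3 n^{4} n! + 11 n^{3} n! + 13 n^{2} n! + 7 n n! + 2 n!\right)}{3}

t_(k+1)/t_k = (k + 2)*(17*k + 3*(k + 1)**3 - (k + 1)**2 + 13)/(3*(3*k**3 - k**2 + 17*k - 4)).
Gosper form: A/B · C(k+1)/C(k) with A=k/3 + 2/3, B=1, C=k**3 - k**2/3 + 17*k/3 - 4/3.
Solve (k/3 + 2/3)·f(k+1) − (1)·f(k) = k**3 - k**2/3 + 17*k/3 - 4/3.
deg f ≤ 2 (via 1,0,3).
Match coefficients ⇒ f(k) = 3*k**2 - 4*k + 2.
So s_k = (B(k−1)f/C)·t_k = (3*(3*k**2 - 4*k + 2)/(3*k**3 - k**2 + 17*k - 4))·t_k = (3*k**2 - 4*k + 2)*factorial(k + 1)/3**k.
Δs = (3*k**3 - k**2 + 17*k - 4)*factorial(k + 1)/(3*3**k), as required.
s_(n+1) = 3**(-n - 1)*(3*n**2 + 2*n + 1)*factorial(n + 2) and s_(0) = 2, so S(n) = (-6*3**n + 3*n**4*factorial(n) + 11*n**3*factorial(n) + 13*n**2*factorial(n) + 7*n*factorial(n) + 2*factorial(n))/(3*3**n).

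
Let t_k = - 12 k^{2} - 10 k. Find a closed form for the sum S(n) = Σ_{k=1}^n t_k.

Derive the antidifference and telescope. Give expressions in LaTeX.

S(n) = n \left(- 4 n^{2} - 11 n - 7\right)

r(k) = (6*k**2 + 17*k + 11)/(k*(6*k + 5)) after simplifying.
A = 1, B = 1, C = k**2 + 5*k/6.
Need (1)·f(k+1) − (1)·f(k) = k**2 + 5*k/6.
From deg A=0, deg B=0, deg C=2: d=3.
Solve for f: f(k) = k*(k - 1)*(4*k + 3)/12 (degree 3 ≤ 3).
So s_k = (B(k−1)f/C)·t_k = ((k - 1)*(4*k + 3)/(2*(6*k + 5)))·t_k = k*(-4*k**2 + k + 3).
Δs = 2*k*(-6*k - 5), as required.
Σ_(k=1)^n t_k = s_(n+1) − s_(1) = (n*(-4*n**2 - 11*n - 7)) − (0), i.e. n*(-4*n**2 - 11*n - 7).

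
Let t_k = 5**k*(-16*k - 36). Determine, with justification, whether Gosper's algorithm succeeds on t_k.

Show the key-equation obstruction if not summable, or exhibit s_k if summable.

Ratio r(k) = 5*(4*k + 13)/(4*k + 9).
Take A(k)=5, B(k)=1, C(k)=k + 9/4.
Set up (5)·f(k+1) − (1)·f(k) − (k + 9/4) = 0.
d = 1 from the (0,0,1) case.
A polynomial solution: f(k) = (k + 1)/4.
R(k) = B(k−1)·f(k)/C(k) = (k + 1)/(4*k + 9); s_k = R·t_k = -4*5**k*(k + 1).
Check: Δs_k = 5**k*(-16*k - 36). ✓

Yes. s_k = -4*5**k*(k + 1).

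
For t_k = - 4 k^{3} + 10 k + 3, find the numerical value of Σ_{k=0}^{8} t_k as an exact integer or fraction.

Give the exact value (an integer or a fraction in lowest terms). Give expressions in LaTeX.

Σ = -4797

t_(k+1)/t_k = (10*k - 4*(k + 1)**3 + 13)/(-4*k**3 + 10*k + 3).
Gosper form: A/B · C(k+1)/C(k) with A=1, B=1, C=k**3 - 5*k/2 - 3/4.
Need (1)·f(k+1) − (1)·f(k) = k**3 - 5*k/2 - 3/4.
deg f ≤ 4 (via 0,0,3).
A polynomial solution: f(k) = k*(k**3 - 2*k**2 - 4*k + 2)/4.
R(k) = B(k−1)·f(k)/C(k) = k*(k**3 - 2*k**2 - 4*k + 2)/(4*k**3 - 10*k - 3); s_k = R·t_k = k*(-k**3 + 2*k**2 + 4*k - 2).
Verify: -4*k**3 + 10*k + 3 matches t_k.
Sum = s_(9) − s_(0); s_(9) = -4797, s_(0) = 0 ⇒ -4797.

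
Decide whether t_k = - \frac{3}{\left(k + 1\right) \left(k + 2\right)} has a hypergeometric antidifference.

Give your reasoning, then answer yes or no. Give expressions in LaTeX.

The ratio is (k + 1)/(k + 3).
A = k + 1, B = k + 3, C = 1.
Need (k + 1)·f(k+1) − (k + 2)·f(k) = 1.
Degrees (1,1,0) ⇒ d ≤ 1.
Solve for f: f(k) = k (degree 1 ≤ 1).
Certificate R = B(k−1)f/C = k*(k + 2) gives s_k = -3*k/(k + 1).
Verify: -3/(k**2 + 3*k + 2) matches t_k.

Yes. s_k = - \frac{3 k}{k + 1}.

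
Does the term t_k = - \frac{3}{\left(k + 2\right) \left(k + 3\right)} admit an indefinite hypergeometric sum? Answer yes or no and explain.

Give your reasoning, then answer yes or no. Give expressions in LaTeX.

Yes. s_k = - \frac{3 k}{2 k + 4}.

The ratio is (k + 2)/(k + 4).
Normal form (A,B,C) = (k + 2, k + 4, 1).
Key eq: (k + 2)·f(k+1) = (k + 3)·f(k) + (1).
deg f ≤ 1 (via 1,1,0).
Coefficient equations give f(k) = k/2.
Get s_k = R·t_k = -3*k/(2*k + 4) with R(k) = B(k−1)f(k)/C(k) = k*(k + 3)/2.
Check: Δs_k = -3/(k**2 + 5*k + 6). ✓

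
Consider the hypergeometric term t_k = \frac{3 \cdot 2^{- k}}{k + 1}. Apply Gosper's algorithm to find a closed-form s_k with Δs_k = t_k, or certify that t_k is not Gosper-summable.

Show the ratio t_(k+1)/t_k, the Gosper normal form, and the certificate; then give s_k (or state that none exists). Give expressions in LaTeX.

not Gosper-summable; s_k does not exist

Compute t_(k+1)/t_k: get (k + 1)/(2*(k + 2)).
Factor: A=k/2 + 1/2; B=k + 2; C=1.
Set up (k/2 + 1/2)·f(k+1) − (k + 1)·f(k) − (1) = 0.
Degrees (1,1,0) ⇒ d ≤ -1.
deg f ≤ -1 is impossible — no certificate.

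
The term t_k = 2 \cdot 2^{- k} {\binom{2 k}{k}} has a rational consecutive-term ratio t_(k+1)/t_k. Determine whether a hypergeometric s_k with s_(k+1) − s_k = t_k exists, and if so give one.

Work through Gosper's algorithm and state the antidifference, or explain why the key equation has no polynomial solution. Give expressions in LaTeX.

Compute t_(k+1)/t_k: get (2*k + 1)/(k + 1).
Take A(k)=2*k + 1, B(k)=k + 1, C(k)=1.
Key eq: (2*k + 1)·f(k+1) = (k)·f(k) + (1).
Bound: deg f ≤ -1.
Negative degree bound (-1): no f exists, t_k not Gosper-summable.

not Gosper-summable; s_k does not exist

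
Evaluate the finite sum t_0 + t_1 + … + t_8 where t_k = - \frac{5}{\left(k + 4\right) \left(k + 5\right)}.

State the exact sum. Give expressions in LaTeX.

The ratio is (k + 4)/(k + 6).
Take A(k)=k + 4, B(k)=k + 6, C(k)=1.
Solve (k + 4)·f(k+1) − (k + 5)·f(k) = 1.
From deg A=1, deg B=1, deg C=0: d=1.
Solve for f: f(k) = k/4 (degree 1 ≤ 1).
R(k) = B(k−1)·f(k)/C(k) = k*(k + 5)/4; s_k = R·t_k = -5*k/(4*k + 16).
Check: Δs_k = -5/(k**2 + 9*k + 20). ✓
Telescoping: Σ = s_(9) − s_(0) = -45/52 − (0) = -45/52.

Σ = -45/52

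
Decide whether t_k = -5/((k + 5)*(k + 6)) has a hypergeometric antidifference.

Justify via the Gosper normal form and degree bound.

Step 1: r(k) = (k + 5)/(k + 7).
Normal form (A,B,C) = (k + 5, k + 7, 1).
Set up (k + 5)·f(k+1) − (k + 6)·f(k) − (1) = 0.
deg f ≤ 1 (via 1,1,0).
Solve for f: f(k) = k/5 (degree 1 ≤ 1).
So s_k = (B(k−1)f/C)·t_k = (k*(k + 6)/5)·t_k = -k/(k + 5).
Verify: -5/(k**2 + 11*k + 30) matches t_k.

Yes. s_k = -k/(k + 5).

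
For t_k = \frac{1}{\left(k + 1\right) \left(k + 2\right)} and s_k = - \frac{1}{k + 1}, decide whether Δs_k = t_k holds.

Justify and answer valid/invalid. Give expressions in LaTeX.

s_(k+1) = -1/(k + 2)
s_(k+1) − s_k = 1/((k + 1)*(k + 2))
(s_(k+1) − s_k) − t_k = 0

Valid: the claim telescopes to t_k.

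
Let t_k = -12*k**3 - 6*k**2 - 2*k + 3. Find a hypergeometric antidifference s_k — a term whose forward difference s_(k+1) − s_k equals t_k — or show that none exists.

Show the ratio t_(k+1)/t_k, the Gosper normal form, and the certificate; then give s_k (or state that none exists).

s_k = k*(-3*k**3 + 4*k**2 - k + 3)

The ratio is (12*k**3 + 42*k**2 + 50*k + 17)/(12*k**3 + 6*k**2 + 2*k - 3).
So A=1 and B=1, with C=k**3 + k**2/2 + k/6 - 1/4.
Need (1)·f(k+1) − (1)·f(k) = k**3 + k**2/2 + k/6 - 1/4.
From deg A=0, deg B=0, deg C=3: d=4.
Solving with deg f ≤ 4: f(k) = k*(3*k**3 - 4*k**2 + k - 3)/12.
Certificate R = B(k−1)f/C = k*(3*k**3 - 4*k**2 + k - 3)/(12*k**3 + 6*k**2 + 2*k - 3) gives s_k = k*(-3*k**3 + 4*k**2 - k + 3).
Check: Δs_k = -12*k**3 - 6*k**2 - 2*k + 3. ✓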